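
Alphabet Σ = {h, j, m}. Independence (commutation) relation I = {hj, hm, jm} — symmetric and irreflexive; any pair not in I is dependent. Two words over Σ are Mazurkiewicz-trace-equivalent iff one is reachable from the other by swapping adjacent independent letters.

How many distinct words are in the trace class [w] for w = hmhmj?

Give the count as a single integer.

30

piece 0:h — minimal
piece 1:m — minimal
piece 2:h rests on {0:h}
piece 3:m rests on {1:m}
piece 4:j — minimal
minimal pieces: {0:h, 1:m, 4:j}
ways to finish when only these pieces remain (= sum over removing one remaining piece with nothing left below it):
  1 left: {2}→1  {3}→1  {4}→1
  2 left: {0,2}→1  {1,3}→1  {2,3}→2  {2,4}→2  {3,4}→2
  3 left: {0,2,3}→3  {0,2,4}→3  {1,2,3}→3  {1,3,4}→3  {2,3,4}→6
  placing 0:h first → 12 extensions
  placing 1:m first → 12 extensions
  placing 4:j first → 6 extensions
total linear extensions = 30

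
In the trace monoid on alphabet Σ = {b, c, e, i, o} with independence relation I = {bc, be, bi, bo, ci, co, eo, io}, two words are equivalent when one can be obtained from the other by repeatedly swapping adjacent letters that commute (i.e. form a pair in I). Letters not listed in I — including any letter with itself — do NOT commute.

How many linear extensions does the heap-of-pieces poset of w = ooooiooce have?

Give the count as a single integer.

drop 0:o onto floor
drop 1:o onto {0:o}
drop 2:o onto {1:o}
drop 3:o onto {2:o}
drop 4:i onto floor
drop 5:o onto {3:o}
drop 6:o onto {5:o}
drop 7:c onto floor
drop 8:e onto {4:i, 7:c}
ground layer = {0:o, 4:i, 7:c}
drop-orders for the pieces not yet dropped (sum over which currently-grounded one goes next):
  1 to go: {6} 1  {8} 1
  2 to go: {4,8} 1  {5,6} 1  {6,8} 2  {7,8} 1
  3 to go: {3,5,6} 1  {4,6,8} 3  {4,7,8} 2  {5,6,8} 3  {6,7,8} 3
  4 to go: {2,3,5,6} 1  {3,5,6,8} 4  {4,5,6,8} 6  {4,6,7,8} 8  {5,6,7,8} 6
  5 to go: {1,2,3,5,6} 1  {2,3,5,6,8} 5  {3,4,5,6,8} 10  {3,5,6,7,8} 10  {4,5,6,7,8} 20
  6 to go: {0,1,2,3,5,6} 1  {1,2,3,5,6,8} 6  {2,3,4,5,6,8} 15  {2,3,5,6,7,8} 15  {3,4,5,6,7,8} 40
  7 to go: {0,1,2,3,5,6,8} 7  {1,2,3,4,5,6,8} 21  {1,2,3,5,6,7,8} 21  {2,3,4,5,6,7,8} 70
  if 0:o drops first: 112 orders
  if 4:i drops first: 28 orders
  if 7:c drops first: 28 orders
heap linearizations: 168

168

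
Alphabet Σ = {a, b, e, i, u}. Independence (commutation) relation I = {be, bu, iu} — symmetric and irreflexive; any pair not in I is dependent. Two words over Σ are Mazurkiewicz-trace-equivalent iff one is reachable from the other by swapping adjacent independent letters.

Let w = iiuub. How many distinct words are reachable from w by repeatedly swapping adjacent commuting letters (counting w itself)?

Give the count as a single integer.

10

0(i) covers ∅
1(i) covers 0:i
2(u) covers ∅
3(u) covers 2:u
4(b) covers 1:i
floor of heap: 0:i, 2:u
completions by unplaced set U, small U first (add the entries for U minus each lowest piece of U):
  |U|=1: {3}:1  {4}:1
  |U|=2: {1,4}:1  {2,3}:1  {3,4}:2
  |U|=3: {0,1,4}:1  {1,3,4}:3  {2,3,4}:3
  start at 0(i): 6
  start at 2(u): 4
sum over floor = 10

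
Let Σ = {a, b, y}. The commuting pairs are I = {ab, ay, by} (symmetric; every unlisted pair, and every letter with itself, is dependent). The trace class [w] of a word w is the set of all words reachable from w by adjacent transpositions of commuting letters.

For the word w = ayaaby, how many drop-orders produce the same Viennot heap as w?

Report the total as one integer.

60

#0=a has no predecessor
#1=y has no predecessor
#2=a depends on [0:a]
#3=a depends on [2:a]
#4=b has no predecessor
#5=y depends on [1:y]
sources: [0:a, 1:y, 4:b]
N(rest) = Σ N(rest − s) over sources s of rest; N(one piece) = 1:
  size 1 → [3]=1  [4]=1  [5]=1
  size 2 → [1,5]=1  [2,3]=1  [3,4]=2  [3,5]=2  [4,5]=2
  size 3 → [0,2,3]=1  [1,3,5]=3  [1,4,5]=3  [2,3,4]=3  [2,3,5]=3  [3,4,5]=6
  size 4 → [0,2,3,4]=4  [0,2,3,5]=4  [1,2,3,5]=6  [1,3,4,5]=12  [2,3,4,5]=12
  first=0(a) contributes 30
  first=1(y) contributes 20
  first=4(b) contributes 10
|[w]| = 60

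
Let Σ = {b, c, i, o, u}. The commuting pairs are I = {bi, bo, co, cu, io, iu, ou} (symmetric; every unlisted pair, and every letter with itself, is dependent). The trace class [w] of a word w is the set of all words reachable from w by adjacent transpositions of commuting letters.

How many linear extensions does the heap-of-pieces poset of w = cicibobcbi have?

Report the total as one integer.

60

piece 0:c — minimal
piece 1:i rests on {0:c}
piece 2:c rests on {1:i}
piece 3:i rests on {2:c}
piece 4:b rests on {2:c}
piece 5:o — minimal
piece 6:b rests on {4:b}
piece 7:c rests on {3:i, 6:b}
piece 8:b rests on {7:c}
piece 9:i rests on {7:c}
minimal pieces: {0:c, 5:o}
ways to finish when only these pieces remain (= sum over removing one remaining piece with nothing left below it):
  1 left: {5}→1  {8}→1  {9}→1
  2 left: {5,8}→2  {5,9}→2  {8,9}→2
  3 left: {5,8,9}→6  {7,8,9}→2
  4 left: {3,7,8,9}→2  {5,7,8,9}→8  {6,7,8,9}→2
  5 left: {3,5,7,8,9}→10  {3,6,7,8,9}→4  {4,6,7,8,9}→2  {5,6,7,8,9}→10
  6 left: {3,4,6,7,8,9}→6  {3,5,6,7,8,9}→24  {4,5,6,7,8,9}→12
  7 left: {2,3,4,6,7,8,9}→6  {3,4,5,6,7,8,9}→42
  8 left: {1,2,3,4,6,7,8,9}→6  {2,3,4,5,6,7,8,9}→48
  placing 0:c first → 54 extensions
  placing 5:o first → 6 extensions
total linear extensions = 60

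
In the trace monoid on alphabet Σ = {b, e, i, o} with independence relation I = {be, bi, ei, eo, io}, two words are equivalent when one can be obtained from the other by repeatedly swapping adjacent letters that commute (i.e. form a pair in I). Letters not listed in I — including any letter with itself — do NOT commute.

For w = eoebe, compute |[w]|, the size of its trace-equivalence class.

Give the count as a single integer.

0(e) covers ∅
1(o) covers ∅
2(e) covers 0:e
3(b) covers 1:o
4(e) covers 2:e
floor of heap: 0:e, 1:o
completions by unplaced set U, small U first (add the entries for U minus each lowest piece of U):
  |U|=1: {3}:1  {4}:1
  |U|=2: {1,3}:1  {2,4}:1  {3,4}:2
  |U|=3: {0,2,4}:1  {1,3,4}:3  {2,3,4}:3
  start at 0(e): 6
  start at 1(o): 4
sum over floor = 10

10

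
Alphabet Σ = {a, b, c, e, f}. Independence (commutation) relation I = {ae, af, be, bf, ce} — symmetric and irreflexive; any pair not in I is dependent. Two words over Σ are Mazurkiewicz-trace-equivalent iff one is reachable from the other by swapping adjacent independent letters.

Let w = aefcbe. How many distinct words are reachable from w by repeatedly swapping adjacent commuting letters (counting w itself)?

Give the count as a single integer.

piece 0:a — minimal
piece 1:e — minimal
piece 2:f rests on {1:e}
piece 3:c rests on {0:a, 2:f}
piece 4:b rests on {3:c}
piece 5:e rests on {2:f}
minimal pieces: {0:a, 1:e}
ways to finish when only these pieces remain (= sum over removing one remaining piece with nothing left below it):
  1 left: {4}→1  {5}→1
  2 left: {3,4}→1  {4,5}→2
  3 left: {0,3,4}→1  {3,4,5}→3
  4 left: {0,3,4,5}→4  {2,3,4,5}→3
  placing 0:a first → 3 extensions
  placing 1:e first → 7 extensions
total linear extensions = 10

10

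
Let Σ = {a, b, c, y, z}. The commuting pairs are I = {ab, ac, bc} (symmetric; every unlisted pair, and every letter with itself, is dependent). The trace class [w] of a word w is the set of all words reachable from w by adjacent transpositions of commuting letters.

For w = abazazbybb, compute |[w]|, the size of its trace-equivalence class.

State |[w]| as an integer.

drop 0:a onto floor
drop 1:b onto floor
drop 2:a onto {0:a}
drop 3:z onto {1:b, 2:a}
drop 4:a onto {3:z}
drop 5:z onto {4:a}
drop 6:b onto {5:z}
drop 7:y onto {6:b}
drop 8:b onto {7:y}
drop 9:b onto {8:b}
ground layer = {0:a, 1:b}
drop-orders for the pieces not yet dropped (sum over which currently-grounded one goes next):
  1 to go: {9} 1
  2 to go: {8,9} 1
  3 to go: {7,8,9} 1
  4 to go: {6,7,8,9} 1
  5 to go: {5,6,7,8,9} 1
  6 to go: {4,5,6,7,8,9} 1
  7 to go: {3,4,5,6,7,8,9} 1
  8 to go: {1,3,4,5,6,7,8,9} 1  {2,3,4,5,6,7,8,9} 1
  if 0:a drops first: 2 orders
  if 1:b drops first: 1 orders
heap linearizations: 3

3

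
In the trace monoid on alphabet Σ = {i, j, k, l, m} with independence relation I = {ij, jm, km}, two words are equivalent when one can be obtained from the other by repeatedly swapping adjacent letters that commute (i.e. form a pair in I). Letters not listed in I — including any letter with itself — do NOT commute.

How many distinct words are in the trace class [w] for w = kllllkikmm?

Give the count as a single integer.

#0=k has no predecessor
#1=l depends on [0:k]
#2=l depends on [1:l]
#3=l depends on [2:l]
#4=l depends on [3:l]
#5=k depends on [4:l]
#6=i depends on [5:k]
#7=k depends on [6:i]
#8=m depends on [6:i]
#9=m depends on [8:m]
sources: [0:k]
N(rest) = Σ N(rest − s) over sources s of rest; N(one piece) = 1:
  size 1 → [7]=1  [9]=1
  size 2 → [7,9]=2  [8,9]=1
  size 3 → [7,8,9]=3
  size 4 → [6,7,8,9]=3
  size 5 → [5,6,7,8,9]=3
  size 6 → [4,5,6,7,8,9]=3
  size 7 → [3,4,5,6,7,8,9]=3
  size 8 → [2,3,4,5,6,7,8,9]=3
  first=0(k) contributes 3

3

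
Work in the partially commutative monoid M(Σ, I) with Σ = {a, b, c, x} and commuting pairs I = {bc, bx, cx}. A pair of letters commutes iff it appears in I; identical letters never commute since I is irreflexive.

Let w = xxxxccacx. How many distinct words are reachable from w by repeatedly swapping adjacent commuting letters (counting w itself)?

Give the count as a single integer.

piece 0:x — minimal
piece 1:x rests on {0:x}
piece 2:x rests on {1:x}
piece 3:x rests on {2:x}
piece 4:c — minimal
piece 5:c rests on {4:c}
piece 6:a rests on {3:x, 5:c}
piece 7:c rests on {6:a}
piece 8:x rests on {6:a}
minimal pieces: {0:x, 4:c}
ways to finish when only these pieces remain (= sum over removing one remaining piece with nothing left below it):
  1 left: {7}→1  {8}→1
  2 left: {7,8}→2
  3 left: {6,7,8}→2
  4 left: {3,6,7,8}→2  {5,6,7,8}→2
  5 left: {2,3,6,7,8}→2  {3,5,6,7,8}→4  {4,5,6,7,8}→2
  6 left: {1,2,3,6,7,8}→2  {2,3,5,6,7,8}→6  {3,4,5,6,7,8}→6
  7 left: {0,1,2,3,6,7,8}→2  {1,2,3,5,6,7,8}→8  {2,3,4,5,6,7,8}→12
  placing 0:x first → 20 extensions
  placing 4:c first → 10 extensions
total linear extensions = 30

30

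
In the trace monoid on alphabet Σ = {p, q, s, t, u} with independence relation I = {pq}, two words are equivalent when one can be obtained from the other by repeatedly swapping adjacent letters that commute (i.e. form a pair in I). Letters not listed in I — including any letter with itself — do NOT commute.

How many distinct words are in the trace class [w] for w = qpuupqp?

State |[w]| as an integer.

6

#0=q has no predecessor
#1=p has no predecessor
#2=u depends on [0:q, 1:p]
#3=u depends on [2:u]
#4=p depends on [3:u]
#5=q depends on [3:u]
#6=p depends on [4:p]
sources: [0:q, 1:p]
N(rest) = Σ N(rest − s) over sources s of rest; N(one piece) = 1:
  size 1 → [5]=1  [6]=1
  size 2 → [4,6]=1  [5,6]=2
  size 3 → [4,5,6]=3
  size 4 → [3,4,5,6]=3
  size 5 → [2,3,4,5,6]=3
  first=0(q) contributes 3
  first=1(p) contributes 3
|[w]| = 6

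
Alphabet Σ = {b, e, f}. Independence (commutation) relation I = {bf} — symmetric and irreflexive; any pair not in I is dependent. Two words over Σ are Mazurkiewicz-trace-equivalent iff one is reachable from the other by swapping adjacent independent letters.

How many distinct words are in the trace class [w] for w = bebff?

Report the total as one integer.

3

#0=b has no predecessor
#1=e depends on [0:b]
#2=b depends on [1:e]
#3=f depends on [1:e]
#4=f depends on [3:f]
sources: [0:b]
N(rest) = Σ N(rest − s) over sources s of rest; N(one piece) = 1:
  size 1 → [2]=1  [4]=1
  size 2 → [2,4]=2  [3,4]=1
  size 3 → [2,3,4]=3
  first=0(b) contributes 3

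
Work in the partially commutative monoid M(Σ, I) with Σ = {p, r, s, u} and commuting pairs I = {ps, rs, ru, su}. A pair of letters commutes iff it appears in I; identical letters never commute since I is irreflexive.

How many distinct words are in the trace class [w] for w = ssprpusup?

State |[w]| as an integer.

84

drop 0:s onto floor
drop 1:s onto {0:s}
drop 2:p onto floor
drop 3:r onto {2:p}
drop 4:p onto {3:r}
drop 5:u onto {4:p}
drop 6:s onto {1:s}
drop 7:u onto {5:u}
drop 8:p onto {7:u}
ground layer = {0:s, 2:p}
drop-orders for the pieces not yet dropped (sum over which currently-grounded one goes next):
  1 to go: {6} 1  {8} 1
  2 to go: {1,6} 1  {6,8} 2  {7,8} 1
  3 to go: {0,1,6} 1  {1,6,8} 3  {5,7,8} 1  {6,7,8} 3
  4 to go: {0,1,6,8} 4  {1,6,7,8} 6  {4,5,7,8} 1  {5,6,7,8} 4
  5 to go: {0,1,6,7,8} 10  {1,5,6,7,8} 10  {3,4,5,7,8} 1  {4,5,6,7,8} 5
  6 to go: {0,1,5,6,7,8} 20  {1,4,5,6,7,8} 15  {2,3,4,5,7,8} 1  {3,4,5,6,7,8} 6
  7 to go: {0,1,4,5,6,7,8} 35  {1,3,4,5,6,7,8} 21  {2,3,4,5,6,7,8} 7
  if 0:s drops first: 28 orders
  if 2:p drops first: 56 orders
heap linearizations: 84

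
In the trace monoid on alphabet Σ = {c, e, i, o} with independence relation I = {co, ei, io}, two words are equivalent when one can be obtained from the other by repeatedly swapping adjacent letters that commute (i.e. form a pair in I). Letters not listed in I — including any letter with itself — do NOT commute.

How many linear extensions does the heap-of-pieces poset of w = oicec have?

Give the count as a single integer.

#0=o has no predecessor
#1=i has no predecessor
#2=c depends on [1:i]
#3=e depends on [0:o, 2:c]
#4=c depends on [3:e]
sources: [0:o, 1:i]
N(rest) = Σ N(rest − s) over sources s of rest; N(one piece) = 1:
  size 1 → [4]=1
  size 2 → [3,4]=1
  size 3 → [0,3,4]=1  [2,3,4]=1
  first=0(o) contributes 1
  first=1(i) contributes 2
|[w]| = 3

3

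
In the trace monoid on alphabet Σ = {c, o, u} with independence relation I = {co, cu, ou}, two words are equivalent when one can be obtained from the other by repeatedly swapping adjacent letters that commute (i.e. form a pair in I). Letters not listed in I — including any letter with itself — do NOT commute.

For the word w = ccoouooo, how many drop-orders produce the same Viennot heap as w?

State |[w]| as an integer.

#0=c has no predecessor
#1=c depends on [0:c]
#2=o has no predecessor
#3=o depends on [2:o]
#4=u has no predecessor
#5=o depends on [3:o]
#6=o depends on [5:o]
#7=o depends on [6:o]
sources: [0:c, 2:o, 4:u]
N(rest) = Σ N(rest − s) over sources s of rest; N(one piece) = 1:
  size 1 → [1]=1  [4]=1  [7]=1
  size 2 → [0,1]=1  [1,4]=2  [1,7]=2  [4,7]=2  [6,7]=1
  size 3 → [0,1,4]=3  [0,1,7]=3  [1,4,7]=6  [1,6,7]=3  [4,6,7]=3  [5,6,7]=1
  size 4 → [0,1,4,7]=12  [0,1,6,7]=6  [1,4,6,7]=12  [1,5,6,7]=4  [3,5,6,7]=1  [4,5,6,7]=4
  size 5 → [0,1,4,6,7]=30  [0,1,5,6,7]=10  [1,3,5,6,7]=5  [1,4,5,6,7]=20  [2,3,5,6,7]=1  [3,4,5,6,7]=5
  size 6 → [0,1,3,5,6,7]=15  [0,1,4,5,6,7]=60  [1,2,3,5,6,7]=6  [1,3,4,5,6,7]=30  [2,3,4,5,6,7]=6
  first=0(c) contributes 42
  first=2(o) contributes 105
  first=4(u) contributes 21
|[w]| = 168

168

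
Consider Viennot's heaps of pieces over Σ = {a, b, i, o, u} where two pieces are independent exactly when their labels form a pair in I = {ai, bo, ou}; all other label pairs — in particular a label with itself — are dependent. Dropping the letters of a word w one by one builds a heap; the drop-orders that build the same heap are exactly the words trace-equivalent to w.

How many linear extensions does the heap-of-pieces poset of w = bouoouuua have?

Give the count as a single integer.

56

0(b) covers ∅
1(o) covers ∅
2(u) covers 0:b
3(o) covers 1:o
4(o) covers 3:o
5(u) covers 2:u
6(u) covers 5:u
7(u) covers 6:u
8(a) covers 4:o, 7:u
floor of heap: 0:b, 1:o
completions by unplaced set U, small U first (add the entries for U minus each lowest piece of U):
  |U|=1: {8}:1
  |U|=2: {4,8}:1  {7,8}:1
  |U|=3: {3,4,8}:1  {4,7,8}:2  {6,7,8}:1
  |U|=4: {1,3,4,8}:1  {3,4,7,8}:3  {4,6,7,8}:3  {5,6,7,8}:1
  |U|=5: {1,3,4,7,8}:4  {2,5,6,7,8}:1  {3,4,6,7,8}:6  {4,5,6,7,8}:4
  |U|=6: {0,2,5,6,7,8}:1  {1,3,4,6,7,8}:10  {2,4,5,6,7,8}:5  {3,4,5,6,7,8}:10
  |U|=7: {0,2,4,5,6,7,8}:6  {1,3,4,5,6,7,8}:20  {2,3,4,5,6,7,8}:15
  start at 0(b): 35
  start at 1(o): 21
sum over floor = 56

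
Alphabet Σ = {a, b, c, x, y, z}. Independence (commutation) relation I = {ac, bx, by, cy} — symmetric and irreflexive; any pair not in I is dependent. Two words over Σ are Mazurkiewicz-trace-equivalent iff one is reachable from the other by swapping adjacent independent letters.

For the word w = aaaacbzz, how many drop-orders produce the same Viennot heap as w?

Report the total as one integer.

piece 0:a — minimal
piece 1:a rests on {0:a}
piece 2:a rests on {1:a}
piece 3:a rests on {2:a}
piece 4:c — minimal
piece 5:b rests on {3:a, 4:c}
piece 6:z rests on {5:b}
piece 7:z rests on {6:z}
minimal pieces: {0:a, 4:c}
ways to finish when only these pieces remain (= sum over removing one remaining piece with nothing left below it):
  1 left: {7}→1
  2 left: {6,7}→1
  3 left: {5,6,7}→1
  4 left: {3,5,6,7}→1  {4,5,6,7}→1
  5 left: {2,3,5,6,7}→1  {3,4,5,6,7}→2
  6 left: {1,2,3,5,6,7}→1  {2,3,4,5,6,7}→3
  placing 0:a first → 4 extensions
  placing 4:c first → 1 extensions
total linear extensions = 5

5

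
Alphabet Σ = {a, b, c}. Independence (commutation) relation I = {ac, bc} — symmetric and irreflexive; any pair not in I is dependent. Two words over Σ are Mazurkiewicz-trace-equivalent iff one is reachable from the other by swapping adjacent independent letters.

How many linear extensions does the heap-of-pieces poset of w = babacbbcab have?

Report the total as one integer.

45

piece 0:b — minimal
piece 1:a rests on {0:b}
piece 2:b rests on {1:a}
piece 3:a rests on {2:b}
piece 4:c — minimal
piece 5:b rests on {3:a}
piece 6:b rests on {5:b}
piece 7:c rests on {4:c}
piece 8:a rests on {6:b}
piece 9:b rests on {8:a}
minimal pieces: {0:b, 4:c}
ways to finish when only these pieces remain (= sum over removing one remaining piece with nothing left below it):
  1 left: {7}→1  {9}→1
  2 left: {4,7}→1  {7,9}→2  {8,9}→1
  3 left: {4,7,9}→3  {6,8,9}→1  {7,8,9}→3
  4 left: {4,7,8,9}→6  {5,6,8,9}→1  {6,7,8,9}→4
  5 left: {3,5,6,8,9}→1  {4,6,7,8,9}→10  {5,6,7,8,9}→5
  6 left: {2,3,5,6,8,9}→1  {3,5,6,7,8,9}→6  {4,5,6,7,8,9}→15
  7 left: {1,2,3,5,6,8,9}→1  {2,3,5,6,7,8,9}→7  {3,4,5,6,7,8,9}→21
  8 left: {0,1,2,3,5,6,8,9}→1  {1,2,3,5,6,7,8,9}→8  {2,3,4,5,6,7,8,9}→28
  placing 0:b first → 36 extensions
  placing 4:c first → 9 extensions
total linear extensions = 45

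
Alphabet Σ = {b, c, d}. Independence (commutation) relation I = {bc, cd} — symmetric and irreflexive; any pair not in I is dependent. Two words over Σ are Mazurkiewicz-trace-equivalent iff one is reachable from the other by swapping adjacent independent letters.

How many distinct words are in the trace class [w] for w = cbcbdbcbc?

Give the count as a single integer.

126

#0=c has no predecessor
#1=b has no predecessor
#2=c depends on [0:c]
#3=b depends on [1:b]
#4=d depends on [3:b]
#5=b depends on [4:d]
#6=c depends on [2:c]
#7=b depends on [5:b]
#8=c depends on [6:c]
sources: [0:c, 1:b]
N(rest) = Σ N(rest − s) over sources s of rest; N(one piece) = 1:
  size 1 → [7]=1  [8]=1
  size 2 → [5,7]=1  [6,8]=1  [7,8]=2
  size 3 → [2,6,8]=1  [4,5,7]=1  [5,7,8]=3  [6,7,8]=3
  size 4 → [0,2,6,8]=1  [2,6,7,8]=4  [3,4,5,7]=1  [4,5,7,8]=4  [5,6,7,8]=6
  size 5 → [0,2,6,7,8]=5  [1,3,4,5,7]=1  [2,5,6,7,8]=10  [3,4,5,7,8]=5  [4,5,6,7,8]=10
  size 6 → [0,2,5,6,7,8]=15  [1,3,4,5,7,8]=6  [2,4,5,6,7,8]=20  [3,4,5,6,7,8]=15
  size 7 → [0,2,4,5,6,7,8]=35  [1,3,4,5,6,7,8]=21  [2,3,4,5,6,7,8]=35
  first=0(c) contributes 56
  first=1(b) contributes 70
|[w]| = 126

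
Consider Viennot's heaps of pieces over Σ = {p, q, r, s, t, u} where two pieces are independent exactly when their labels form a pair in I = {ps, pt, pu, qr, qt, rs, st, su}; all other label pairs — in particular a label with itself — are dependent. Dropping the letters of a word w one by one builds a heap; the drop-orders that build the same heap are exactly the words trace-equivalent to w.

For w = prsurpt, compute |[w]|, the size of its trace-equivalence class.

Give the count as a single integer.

piece 0:p — minimal
piece 1:r rests on {0:p}
piece 2:s — minimal
piece 3:u rests on {1:r}
piece 4:r rests on {3:u}
piece 5:p rests on {4:r}
piece 6:t rests on {4:r}
minimal pieces: {0:p, 2:s}
ways to finish when only these pieces remain (= sum over removing one remaining piece with nothing left below it):
  1 left: {2}→1  {5}→1  {6}→1
  2 left: {2,5}→2  {2,6}→2  {5,6}→2
  3 left: {2,5,6}→6  {4,5,6}→2
  4 left: {2,4,5,6}→8  {3,4,5,6}→2
  5 left: {1,3,4,5,6}→2  {2,3,4,5,6}→10
  placing 0:p first → 12 extensions
  placing 2:s first → 2 extensions
total linear extensions = 14

14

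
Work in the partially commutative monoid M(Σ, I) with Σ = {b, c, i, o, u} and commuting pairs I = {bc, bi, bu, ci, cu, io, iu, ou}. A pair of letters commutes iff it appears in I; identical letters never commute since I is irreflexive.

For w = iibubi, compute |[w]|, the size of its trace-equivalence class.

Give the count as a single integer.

piece 0:i — minimal
piece 1:i rests on {0:i}
piece 2:b — minimal
piece 3:u — minimal
piece 4:b rests on {2:b}
piece 5:i rests on {1:i}
minimal pieces: {0:i, 2:b, 3:u}
ways to finish when only these pieces remain (= sum over removing one remaining piece with nothing left below it):
  1 left: {3}→1  {4}→1  {5}→1
  2 left: {1,5}→1  {2,4}→1  {3,4}→2  {3,5}→2  {4,5}→2
  3 left: {0,1,5}→1  {1,3,5}→3  {1,4,5}→3  {2,3,4}→3  {2,4,5}→3  {3,4,5}→6
  4 left: {0,1,3,5}→4  {0,1,4,5}→4  {1,2,4,5}→6  {1,3,4,5}→12  {2,3,4,5}→12
  placing 0:i first → 30 extensions
  placing 2:b first → 20 extensions
  placing 3:u first → 10 extensions
total linear extensions = 60

60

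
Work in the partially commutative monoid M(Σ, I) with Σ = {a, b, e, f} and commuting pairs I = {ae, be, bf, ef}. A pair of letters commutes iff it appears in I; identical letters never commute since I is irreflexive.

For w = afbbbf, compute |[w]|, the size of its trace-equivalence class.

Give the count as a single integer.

piece 0:a — minimal
piece 1:f rests on {0:a}
piece 2:b rests on {0:a}
piece 3:b rests on {2:b}
piece 4:b rests on {3:b}
piece 5:f rests on {1:f}
minimal pieces: {0:a}
ways to finish when only these pieces remain (= sum over removing one remaining piece with nothing left below it):
  1 left: {4}→1  {5}→1
  2 left: {1,5}→1  {3,4}→1  {4,5}→2
  3 left: {1,4,5}→3  {2,3,4}→1  {3,4,5}→3
  4 left: {1,3,4,5}→6  {2,3,4,5}→4
  placing 0:a first → 10 extensions

10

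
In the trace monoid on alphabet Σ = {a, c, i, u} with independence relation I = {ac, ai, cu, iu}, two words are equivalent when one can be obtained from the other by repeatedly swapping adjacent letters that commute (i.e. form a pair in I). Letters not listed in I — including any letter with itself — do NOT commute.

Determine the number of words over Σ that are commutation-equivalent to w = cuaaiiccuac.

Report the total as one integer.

piece 0:c — minimal
piece 1:u — minimal
piece 2:a rests on {1:u}
piece 3:a rests on {2:a}
piece 4:i rests on {0:c}
piece 5:i rests on {4:i}
piece 6:c rests on {5:i}
piece 7:c rests on {6:c}
piece 8:u rests on {3:a}
piece 9:a rests on {8:u}
piece 10:c rests on {7:c}
minimal pieces: {0:c, 1:u}
ways to finish when only these pieces remain (= sum over removing one remaining piece with nothing left below it):
  1 left: {9}→1  {10}→1
  2 left: {7,10}→1  {8,9}→1  {9,10}→2
  3 left: {3,8,9}→1  {6,7,10}→1  {7,9,10}→3  {8,9,10}→3
  4 left: {2,3,8,9}→1  {3,8,9,10}→4  {5,6,7,10}→1  {6,7,9,10}→4  {7,8,9,10}→6
  5 left: {1,2,3,8,9}→1  {2,3,8,9,10}→5  {3,7,8,9,10}→10  {4,5,6,7,10}→1  {5,6,7,9,10}→5  {6,7,8,9,10}→10
  6 left: {0,4,5,6,7,10}→1  {1,2,3,8,9,10}→6  {2,3,7,8,9,10}→15  {3,6,7,8,9,10}→20  {4,5,6,7,9,10}→6  {5,6,7,8,9,10}→15
  7 left: {0,4,5,6,7,9,10}→7  {1,2,3,7,8,9,10}→21  {2,3,6,7,8,9,10}→35  {3,5,6,7,8,9,10}→35  {4,5,6,7,8,9,10}→21
  8 left: {0,4,5,6,7,8,9,10}→28  {1,2,3,6,7,8,9,10}→56  {2,3,5,6,7,8,9,10}→70  {3,4,5,6,7,8,9,10}→56
  9 left: {0,3,4,5,6,7,8,9,10}→84  {1,2,3,5,6,7,8,9,10}→126  {2,3,4,5,6,7,8,9,10}→126
  placing 0:c first → 252 extensions
  placing 1:u first → 210 extensions
total linear extensions = 462

462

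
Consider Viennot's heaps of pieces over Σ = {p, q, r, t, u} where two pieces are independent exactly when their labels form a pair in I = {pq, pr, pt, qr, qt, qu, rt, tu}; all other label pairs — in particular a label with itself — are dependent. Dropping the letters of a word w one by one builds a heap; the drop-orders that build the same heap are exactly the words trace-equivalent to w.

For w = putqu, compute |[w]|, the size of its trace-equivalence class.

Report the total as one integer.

0(p) covers ∅
1(u) covers 0:p
2(t) covers ∅
3(q) covers ∅
4(u) covers 1:u
floor of heap: 0:p, 2:t, 3:q
completions by unplaced set U, small U first (add the entries for U minus each lowest piece of U):
  |U|=1: {2}:1  {3}:1  {4}:1
  |U|=2: {1,4}:1  {2,3}:2  {2,4}:2  {3,4}:2
  |U|=3: {0,1,4}:1  {1,2,4}:3  {1,3,4}:3  {2,3,4}:6
  start at 0(p): 12
  start at 2(t): 4
  start at 3(q): 4
sum over floor = 20

20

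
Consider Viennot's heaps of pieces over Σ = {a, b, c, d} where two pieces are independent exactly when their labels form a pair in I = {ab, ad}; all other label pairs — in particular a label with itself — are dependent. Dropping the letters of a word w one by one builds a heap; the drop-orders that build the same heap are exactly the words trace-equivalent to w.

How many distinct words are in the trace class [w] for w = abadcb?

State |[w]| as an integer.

0(a) covers ∅
1(b) covers ∅
2(a) covers 0:a
3(d) covers 1:b
4(c) covers 2:a, 3:d
5(b) covers 4:c
floor of heap: 0:a, 1:b
completions by unplaced set U, small U first (add the entries for U minus each lowest piece of U):
  |U|=1: {5}:1
  |U|=2: {4,5}:1
  |U|=3: {2,4,5}:1  {3,4,5}:1
  |U|=4: {0,2,4,5}:1  {1,3,4,5}:1  {2,3,4,5}:2
  start at 0(a): 3
  start at 1(b): 3
sum over floor = 6

6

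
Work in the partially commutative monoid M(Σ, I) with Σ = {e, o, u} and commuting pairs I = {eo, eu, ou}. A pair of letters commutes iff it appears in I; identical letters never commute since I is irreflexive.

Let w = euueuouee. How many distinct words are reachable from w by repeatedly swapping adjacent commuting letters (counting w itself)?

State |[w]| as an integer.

630

#0=e has no predecessor
#1=u has no predecessor
#2=u depends on [1:u]
#3=e depends on [0:e]
#4=u depends on [2:u]
#5=o has no predecessor
#6=u depends on [4:u]
#7=e depends on [3:e]
#8=e depends on [7:e]
sources: [0:e, 1:u, 5:o]
N(rest) = Σ N(rest − s) over sources s of rest; N(one piece) = 1:
  size 1 → [5]=1  [6]=1  [8]=1
  size 2 → [4,6]=1  [5,6]=2  [5,8]=2  [6,8]=2  [7,8]=1
  size 3 → [2,4,6]=1  [3,7,8]=1  [4,5,6]=3  [4,6,8]=3  [5,6,8]=6  [5,7,8]=3  [6,7,8]=3
  size 4 → [0,3,7,8]=1  [1,2,4,6]=1  [2,4,5,6]=4  [2,4,6,8]=4  [3,5,7,8]=4  [3,6,7,8]=4  [4,5,6,8]=12  [4,6,7,8]=6  [5,6,7,8]=12
  size 5 → [0,3,5,7,8]=5  [0,3,6,7,8]=5  [1,2,4,5,6]=5  [1,2,4,6,8]=5  [2,4,5,6,8]=20  [2,4,6,7,8]=10  [3,4,6,7,8]=10  [3,5,6,7,8]=20  [4,5,6,7,8]=30
  size 6 → [0,3,4,6,7,8]=15  [0,3,5,6,7,8]=30  [1,2,4,5,6,8]=30  [1,2,4,6,7,8]=15  [2,3,4,6,7,8]=20  [2,4,5,6,7,8]=60  [3,4,5,6,7,8]=60
  size 7 → [0,2,3,4,6,7,8]=35  [0,3,4,5,6,7,8]=105  [1,2,3,4,6,7,8]=35  [1,2,4,5,6,7,8]=105  [2,3,4,5,6,7,8]=140
  first=0(e) contributes 280
  first=1(u) contributes 280
  first=5(o) contributes 70
|[w]| = 630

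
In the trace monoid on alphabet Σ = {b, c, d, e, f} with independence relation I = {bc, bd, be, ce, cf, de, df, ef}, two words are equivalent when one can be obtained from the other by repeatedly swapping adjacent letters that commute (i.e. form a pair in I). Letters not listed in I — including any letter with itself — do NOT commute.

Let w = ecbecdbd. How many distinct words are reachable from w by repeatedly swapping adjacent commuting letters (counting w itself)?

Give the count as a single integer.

0(e) covers ∅
1(c) covers ∅
2(b) covers ∅
3(e) covers 0:e
4(c) covers 1:c
5(d) covers 4:c
6(b) covers 2:b
7(d) covers 5:d
floor of heap: 0:e, 1:c, 2:b
completions by unplaced set U, small U first (add the entries for U minus each lowest piece of U):
  |U|=1: {3}:1  {6}:1  {7}:1
  |U|=2: {0,3}:1  {2,6}:1  {3,6}:2  {3,7}:2  {5,7}:1  {6,7}:2
  |U|=3: {0,3,6}:3  {0,3,7}:3  {2,3,6}:3  {2,6,7}:3  {3,5,7}:3  {3,6,7}:6  {4,5,7}:1  {5,6,7}:3
  |U|=4: {0,2,3,6}:6  {0,3,5,7}:6  {0,3,6,7}:12  {1,4,5,7}:1  {2,3,6,7}:12  {2,5,6,7}:6  {3,4,5,7}:4  {3,5,6,7}:12  {4,5,6,7}:4
  |U|=5: {0,2,3,6,7}:30  {0,3,4,5,7}:10  {0,3,5,6,7}:30  {1,3,4,5,7}:5  {1,4,5,6,7}:5  {2,3,5,6,7}:30  {2,4,5,6,7}:10  {3,4,5,6,7}:20
  |U|=6: {0,1,3,4,5,7}:15  {0,2,3,5,6,7}:90  {0,3,4,5,6,7}:60  {1,2,4,5,6,7}:15  {1,3,4,5,6,7}:30  {2,3,4,5,6,7}:60
  start at 0(e): 105
  start at 1(c): 210
  start at 2(b): 105
sum over floor = 420

420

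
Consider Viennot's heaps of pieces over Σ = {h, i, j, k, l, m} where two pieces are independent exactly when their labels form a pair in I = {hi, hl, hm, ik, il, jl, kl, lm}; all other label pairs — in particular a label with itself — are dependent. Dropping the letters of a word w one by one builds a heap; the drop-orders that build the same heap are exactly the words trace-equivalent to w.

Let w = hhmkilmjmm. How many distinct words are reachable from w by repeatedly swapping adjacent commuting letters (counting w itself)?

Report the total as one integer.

piece 0:h — minimal
piece 1:h rests on {0:h}
piece 2:m — minimal
piece 3:k rests on {1:h, 2:m}
piece 4:i rests on {2:m}
piece 5:l — minimal
piece 6:m rests on {3:k, 4:i}
piece 7:j rests on {6:m}
piece 8:m rests on {7:j}
piece 9:m rests on {8:m}
minimal pieces: {0:h, 2:m, 5:l}
ways to finish when only these pieces remain (= sum over removing one remaining piece with nothing left below it):
  1 left: {5}→1  {9}→1
  2 left: {5,9}→2  {8,9}→1
  3 left: {5,8,9}→3  {7,8,9}→1
  4 left: {5,7,8,9}→4  {6,7,8,9}→1
  5 left: {3,6,7,8,9}→1  {4,6,7,8,9}→1  {5,6,7,8,9}→5
  6 left: {1,3,6,7,8,9}→1  {3,4,6,7,8,9}→2  {3,5,6,7,8,9}→6  {4,5,6,7,8,9}→6
  7 left: {0,1,3,6,7,8,9}→1  {1,3,4,6,7,8,9}→3  {1,3,5,6,7,8,9}→7  {2,3,4,6,7,8,9}→2  {3,4,5,6,7,8,9}→14
  8 left: {0,1,3,4,6,7,8,9}→4  {0,1,3,5,6,7,8,9}→8  {1,2,3,4,6,7,8,9}→5  {1,3,4,5,6,7,8,9}→24  {2,3,4,5,6,7,8,9}→16
  placing 0:h first → 45 extensions
  placing 2:m first → 36 extensions
  placing 5:l first → 9 extensions
total linear extensions = 90

90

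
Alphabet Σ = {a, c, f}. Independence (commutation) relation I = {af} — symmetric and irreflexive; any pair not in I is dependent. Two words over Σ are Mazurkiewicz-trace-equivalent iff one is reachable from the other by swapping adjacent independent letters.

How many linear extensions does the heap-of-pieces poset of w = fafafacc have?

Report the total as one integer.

20

#0=f has no predecessor
#1=a has no predecessor
#2=f depends on [0:f]
#3=a depends on [1:a]
#4=f depends on [2:f]
#5=a depends on [3:a]
#6=c depends on [4:f, 5:a]
#7=c depends on [6:c]
sources: [0:f, 1:a]
N(rest) = Σ N(rest − s) over sources s of rest; N(one piece) = 1:
  size 1 → [7]=1
  size 2 → [6,7]=1
  size 3 → [4,6,7]=1  [5,6,7]=1
  size 4 → [2,4,6,7]=1  [3,5,6,7]=1  [4,5,6,7]=2
  size 5 → [0,2,4,6,7]=1  [1,3,5,6,7]=1  [2,4,5,6,7]=3  [3,4,5,6,7]=3
  size 6 → [0,2,4,5,6,7]=4  [1,3,4,5,6,7]=4  [2,3,4,5,6,7]=6
  first=0(f) contributes 10
  first=1(a) contributes 10
|[w]| = 20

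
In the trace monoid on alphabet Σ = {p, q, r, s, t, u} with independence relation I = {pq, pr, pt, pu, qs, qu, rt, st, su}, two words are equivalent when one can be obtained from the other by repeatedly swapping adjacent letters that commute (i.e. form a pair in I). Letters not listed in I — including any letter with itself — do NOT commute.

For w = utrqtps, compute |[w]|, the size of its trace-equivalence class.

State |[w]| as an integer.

33

drop 0:u onto floor
drop 1:t onto {0:u}
drop 2:r onto {0:u}
drop 3:q onto {1:t, 2:r}
drop 4:t onto {3:q}
drop 5:p onto floor
drop 6:s onto {2:r, 5:p}
ground layer = {0:u, 5:p}
drop-orders for the pieces not yet dropped (sum over which currently-grounded one goes next):
  1 to go: {4} 1  {6} 1
  2 to go: {3,4} 1  {4,6} 2  {5,6} 1
  3 to go: {1,3,4} 1  {3,4,6} 3  {4,5,6} 3
  4 to go: {1,3,4,6} 4  {2,3,4,6} 3  {3,4,5,6} 6
  5 to go: {1,2,3,4,6} 7  {1,3,4,5,6} 10  {2,3,4,5,6} 9
  if 0:u drops first: 26 orders
  if 5:p drops first: 7 orders
heap linearizations: 33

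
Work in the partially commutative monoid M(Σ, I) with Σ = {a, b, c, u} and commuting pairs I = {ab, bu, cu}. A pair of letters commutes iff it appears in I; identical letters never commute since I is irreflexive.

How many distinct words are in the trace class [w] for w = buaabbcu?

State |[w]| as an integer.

0(b) covers ∅
1(u) covers ∅
2(a) covers 1:u
3(a) covers 2:a
4(b) covers 0:b
5(b) covers 4:b
6(c) covers 3:a, 5:b
7(u) covers 3:a
floor of heap: 0:b, 1:u
completions by unplaced set U, small U first (add the entries for U minus each lowest piece of U):
  |U|=1: {6}:1  {7}:1
  |U|=2: {5,6}:1  {6,7}:2
  |U|=3: {3,6,7}:2  {4,5,6}:1  {5,6,7}:3
  |U|=4: {0,4,5,6}:1  {2,3,6,7}:2  {3,5,6,7}:5  {4,5,6,7}:4
  |U|=5: {0,4,5,6,7}:5  {1,2,3,6,7}:2  {2,3,5,6,7}:7  {3,4,5,6,7}:9
  |U|=6: {0,3,4,5,6,7}:14  {1,2,3,5,6,7}:9  {2,3,4,5,6,7}:16
  start at 0(b): 25
  start at 1(u): 30
sum over floor = 55

55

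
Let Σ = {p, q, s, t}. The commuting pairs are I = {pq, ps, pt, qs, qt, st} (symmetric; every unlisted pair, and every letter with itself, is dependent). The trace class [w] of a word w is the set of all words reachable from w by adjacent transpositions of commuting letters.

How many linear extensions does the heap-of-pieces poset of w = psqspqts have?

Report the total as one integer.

1680

piece 0:p — minimal
piece 1:s — minimal
piece 2:q — minimal
piece 3:s rests on {1:s}
piece 4:p rests on {0:p}
piece 5:q rests on {2:q}
piece 6:t — minimal
piece 7:s rests on {3:s}
minimal pieces: {0:p, 1:s, 2:q, 6:t}
ways to finish when only these pieces remain (= sum over removing one remaining piece with nothing left below it):
  1 left: {4}→1  {5}→1  {6}→1  {7}→1
  2 left: {0,4}→1  {2,5}→1  {3,7}→1  {4,5}→2  {4,6}→2  {4,7}→2  {5,6}→2  {5,7}→2  {6,7}→2
  3 left: {0,4,5}→3  {0,4,6}→3  {0,4,7}→3  {1,3,7}→1  {2,4,5}→3  {2,5,6}→3  {2,5,7}→3  {3,4,7}→3  {3,5,7}→3  {3,6,7}→3  {4,5,6}→6  {4,5,7}→6  {4,6,7}→6  {5,6,7}→6
  4 left: {0,2,4,5}→6  {0,3,4,7}→6  {0,4,5,6}→12  {0,4,5,7}→12  {0,4,6,7}→12  {1,3,4,7}→4  {1,3,5,7}→4  {1,3,6,7}→4  {2,3,5,7}→6  {2,4,5,6}→12  {2,4,5,7}→12  {2,5,6,7}→12  {3,4,5,7}→12  {3,4,6,7}→12  {3,5,6,7}→12  {4,5,6,7}→24
  5 left: {0,1,3,4,7}→10  {0,2,4,5,6}→30  {0,2,4,5,7}→30  {0,3,4,5,7}→30  {0,3,4,6,7}→30  {0,4,5,6,7}→60  {1,2,3,5,7}→10  {1,3,4,5,7}→20  {1,3,4,6,7}→20  {1,3,5,6,7}→20  {2,3,4,5,7}→30  {2,3,5,6,7}→30  {2,4,5,6,7}→60  {3,4,5,6,7}→60
  6 left: {0,1,3,4,5,7}→60  {0,1,3,4,6,7}→60  {0,2,3,4,5,7}→90  {0,2,4,5,6,7}→180  {0,3,4,5,6,7}→180  {1,2,3,4,5,7}→60  {1,2,3,5,6,7}→60  {1,3,4,5,6,7}→120  {2,3,4,5,6,7}→180
  placing 0:p first → 420 extensions
  placing 1:s first → 630 extensions
  placing 2:q first → 420 extensions
  placing 6:t first → 210 extensions
total linear extensions = 1680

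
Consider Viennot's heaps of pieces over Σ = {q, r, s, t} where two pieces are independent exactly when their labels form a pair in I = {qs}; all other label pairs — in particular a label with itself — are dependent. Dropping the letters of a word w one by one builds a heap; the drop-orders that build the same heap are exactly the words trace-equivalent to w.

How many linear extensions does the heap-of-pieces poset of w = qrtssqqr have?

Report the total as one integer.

6

piece 0:q — minimal
piece 1:r rests on {0:q}
piece 2:t rests on {1:r}
piece 3:s rests on {2:t}
piece 4:s rests on {3:s}
piece 5:q rests on {2:t}
piece 6:q rests on {5:q}
piece 7:r rests on {4:s, 6:q}
minimal pieces: {0:q}
ways to finish when only these pieces remain (= sum over removing one remaining piece with nothing left below it):
  1 left: {7}→1
  2 left: {4,7}→1  {6,7}→1
  3 left: {3,4,7}→1  {4,6,7}→2  {5,6,7}→1
  4 left: {3,4,6,7}→3  {4,5,6,7}→3
  5 left: {3,4,5,6,7}→6
  6 left: {2,3,4,5,6,7}→6
  placing 0:q first → 6 extensions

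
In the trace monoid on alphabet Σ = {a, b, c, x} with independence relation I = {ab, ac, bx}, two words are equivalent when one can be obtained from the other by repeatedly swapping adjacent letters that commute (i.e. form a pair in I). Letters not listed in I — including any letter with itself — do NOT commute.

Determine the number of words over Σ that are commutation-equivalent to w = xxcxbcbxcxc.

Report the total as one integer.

#0=x has no predecessor
#1=x depends on [0:x]
#2=c depends on [1:x]
#3=x depends on [2:c]
#4=b depends on [2:c]
#5=c depends on [3:x, 4:b]
#6=b depends on [5:c]
#7=x depends on [5:c]
#8=c depends on [6:b, 7:x]
#9=x depends on [8:c]
#10=c depends on [9:x]
sources: [0:x]
N(rest) = Σ N(rest − s) over sources s of rest; N(one piece) = 1:
  size 1 → [10]=1
  size 2 → [9,10]=1
  size 3 → [8,9,10]=1
  size 4 → [6,8,9,10]=1  [7,8,9,10]=1
  size 5 → [6,7,8,9,10]=2
  size 6 → [5,6,7,8,9,10]=2
  size 7 → [3,5,6,7,8,9,10]=2  [4,5,6,7,8,9,10]=2
  size 8 → [3,4,5,6,7,8,9,10]=4
  size 9 → [2,3,4,5,6,7,8,9,10]=4
  first=0(x) contributes 4

4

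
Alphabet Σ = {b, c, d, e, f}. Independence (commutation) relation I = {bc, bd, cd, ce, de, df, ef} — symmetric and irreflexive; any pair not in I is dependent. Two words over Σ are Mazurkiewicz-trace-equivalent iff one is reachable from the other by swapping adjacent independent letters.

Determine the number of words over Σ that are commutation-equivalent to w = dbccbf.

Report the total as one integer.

piece 0:d — minimal
piece 1:b — minimal
piece 2:c — minimal
piece 3:c rests on {2:c}
piece 4:b rests on {1:b}
piece 5:f rests on {3:c, 4:b}
minimal pieces: {0:d, 1:b, 2:c}
ways to finish when only these pieces remain (= sum over removing one remaining piece with nothing left below it):
  1 left: {0}→1  {5}→1
  2 left: {0,5}→2  {3,5}→1  {4,5}→1
  3 left: {0,3,5}→3  {0,4,5}→3  {1,4,5}→1  {2,3,5}→1  {3,4,5}→2
  4 left: {0,1,4,5}→4  {0,2,3,5}→4  {0,3,4,5}→8  {1,3,4,5}→3  {2,3,4,5}→3
  placing 0:d first → 6 extensions
  placing 1:b first → 15 extensions
  placing 2:c first → 15 extensions
total linear extensions = 36

36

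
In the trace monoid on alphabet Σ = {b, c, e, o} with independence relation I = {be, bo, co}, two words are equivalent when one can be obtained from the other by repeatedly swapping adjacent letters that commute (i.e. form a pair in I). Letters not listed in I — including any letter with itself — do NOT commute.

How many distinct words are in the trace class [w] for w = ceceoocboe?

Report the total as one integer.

14

piece 0:c — minimal
piece 1:e rests on {0:c}
piece 2:c rests on {1:e}
piece 3:e rests on {2:c}
piece 4:o rests on {3:e}
piece 5:o rests on {4:o}
piece 6:c rests on {3:e}
piece 7:b rests on {6:c}
piece 8:o rests on {5:o}
piece 9:e rests on {6:c, 8:o}
minimal pieces: {0:c}
ways to finish when only these pieces remain (= sum over removing one remaining piece with nothing left below it):
  1 left: {7}→1  {9}→1
  2 left: {7,9}→2  {8,9}→1
  3 left: {5,8,9}→1  {6,7,9}→2  {7,8,9}→3
  4 left: {4,5,8,9}→1  {5,7,8,9}→4  {6,7,8,9}→5
  5 left: {4,5,7,8,9}→5  {5,6,7,8,9}→9
  6 left: {4,5,6,7,8,9}→14
  7 left: {3,4,5,6,7,8,9}→14
  8 left: {2,3,4,5,6,7,8,9}→14
  placing 0:c first → 14 extensions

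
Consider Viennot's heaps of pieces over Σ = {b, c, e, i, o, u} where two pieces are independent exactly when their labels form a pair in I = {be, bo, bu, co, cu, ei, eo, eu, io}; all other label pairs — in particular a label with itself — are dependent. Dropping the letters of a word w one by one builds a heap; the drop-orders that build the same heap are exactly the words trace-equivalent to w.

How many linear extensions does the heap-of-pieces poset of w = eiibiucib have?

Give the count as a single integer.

piece 0:e — minimal
piece 1:i — minimal
piece 2:i rests on {1:i}
piece 3:b rests on {2:i}
piece 4:i rests on {3:b}
piece 5:u rests on {4:i}
piece 6:c rests on {0:e, 4:i}
piece 7:i rests on {5:u, 6:c}
piece 8:b rests on {7:i}
minimal pieces: {0:e, 1:i}
ways to finish when only these pieces remain (= sum over removing one remaining piece with nothing left below it):
  1 left: {8}→1
  2 left: {7,8}→1
  3 left: {5,7,8}→1  {6,7,8}→1
  4 left: {0,6,7,8}→1  {5,6,7,8}→2
  5 left: {0,5,6,7,8}→3  {4,5,6,7,8}→2
  6 left: {0,4,5,6,7,8}→5  {3,4,5,6,7,8}→2
  7 left: {0,3,4,5,6,7,8}→7  {2,3,4,5,6,7,8}→2
  placing 0:e first → 2 extensions
  placing 1:i first → 9 extensions
total linear extensions = 11

11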